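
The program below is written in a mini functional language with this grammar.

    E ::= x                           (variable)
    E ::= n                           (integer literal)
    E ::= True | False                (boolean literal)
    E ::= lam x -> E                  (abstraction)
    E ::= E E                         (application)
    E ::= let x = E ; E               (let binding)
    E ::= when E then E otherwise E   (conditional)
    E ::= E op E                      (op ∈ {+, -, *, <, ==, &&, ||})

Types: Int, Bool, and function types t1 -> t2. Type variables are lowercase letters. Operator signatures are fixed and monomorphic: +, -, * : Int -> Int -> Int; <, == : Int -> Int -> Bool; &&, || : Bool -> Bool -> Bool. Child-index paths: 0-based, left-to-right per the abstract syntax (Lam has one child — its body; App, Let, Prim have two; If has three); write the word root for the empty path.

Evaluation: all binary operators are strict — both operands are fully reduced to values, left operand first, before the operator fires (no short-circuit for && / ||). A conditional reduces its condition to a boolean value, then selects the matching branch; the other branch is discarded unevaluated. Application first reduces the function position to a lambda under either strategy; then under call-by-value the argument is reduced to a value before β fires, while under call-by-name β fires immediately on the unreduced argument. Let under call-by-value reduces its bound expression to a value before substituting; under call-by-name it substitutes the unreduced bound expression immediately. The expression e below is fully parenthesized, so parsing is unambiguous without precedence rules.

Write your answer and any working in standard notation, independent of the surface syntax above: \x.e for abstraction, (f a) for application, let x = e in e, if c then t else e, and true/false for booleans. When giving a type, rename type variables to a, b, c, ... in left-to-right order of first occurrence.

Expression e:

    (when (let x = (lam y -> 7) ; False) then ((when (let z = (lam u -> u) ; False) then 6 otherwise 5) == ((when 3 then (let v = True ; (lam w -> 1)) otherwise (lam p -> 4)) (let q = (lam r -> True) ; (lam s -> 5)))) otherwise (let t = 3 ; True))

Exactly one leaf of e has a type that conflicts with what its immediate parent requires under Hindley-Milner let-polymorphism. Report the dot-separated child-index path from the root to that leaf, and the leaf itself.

Working:
\y._ : a -> Int
let x : forall. a -> Int
  unify Bool ~ Bool
u : b
\u._ : b -> b
let z : forall. b -> b
  unify Bool ~ Bool
  unify Int ~ Int
  unify Int ~ Int
  unify Int ~ Bool
  FAIL: mismatch Int ~ Bool

Answer: 1.1.0.0 : 3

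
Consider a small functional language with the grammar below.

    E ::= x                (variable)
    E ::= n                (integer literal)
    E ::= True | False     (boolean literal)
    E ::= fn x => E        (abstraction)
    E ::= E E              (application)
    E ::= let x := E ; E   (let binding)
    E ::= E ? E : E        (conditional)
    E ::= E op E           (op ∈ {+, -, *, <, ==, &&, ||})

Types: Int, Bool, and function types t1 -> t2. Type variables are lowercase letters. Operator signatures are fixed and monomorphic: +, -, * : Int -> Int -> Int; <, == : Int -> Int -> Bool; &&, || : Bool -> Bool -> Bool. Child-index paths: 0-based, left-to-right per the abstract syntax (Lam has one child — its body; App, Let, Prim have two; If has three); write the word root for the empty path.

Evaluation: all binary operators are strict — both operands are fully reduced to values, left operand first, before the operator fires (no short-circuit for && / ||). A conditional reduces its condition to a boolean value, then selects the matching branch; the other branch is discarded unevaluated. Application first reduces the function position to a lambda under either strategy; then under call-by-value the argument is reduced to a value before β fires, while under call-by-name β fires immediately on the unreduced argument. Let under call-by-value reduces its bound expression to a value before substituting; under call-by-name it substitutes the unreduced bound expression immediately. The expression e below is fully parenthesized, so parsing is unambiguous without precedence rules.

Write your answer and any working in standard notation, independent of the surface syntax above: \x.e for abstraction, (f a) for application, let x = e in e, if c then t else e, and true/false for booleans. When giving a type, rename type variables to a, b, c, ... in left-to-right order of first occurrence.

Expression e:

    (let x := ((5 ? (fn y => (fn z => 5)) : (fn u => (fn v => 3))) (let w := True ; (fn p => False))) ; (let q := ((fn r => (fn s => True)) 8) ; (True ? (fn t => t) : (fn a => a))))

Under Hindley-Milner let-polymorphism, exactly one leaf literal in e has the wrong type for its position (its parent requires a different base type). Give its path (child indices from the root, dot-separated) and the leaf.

Trace:
  unify Int ~ Bool
  FAIL: mismatch Int ~ Bool

Answer: 0.0.0 : 5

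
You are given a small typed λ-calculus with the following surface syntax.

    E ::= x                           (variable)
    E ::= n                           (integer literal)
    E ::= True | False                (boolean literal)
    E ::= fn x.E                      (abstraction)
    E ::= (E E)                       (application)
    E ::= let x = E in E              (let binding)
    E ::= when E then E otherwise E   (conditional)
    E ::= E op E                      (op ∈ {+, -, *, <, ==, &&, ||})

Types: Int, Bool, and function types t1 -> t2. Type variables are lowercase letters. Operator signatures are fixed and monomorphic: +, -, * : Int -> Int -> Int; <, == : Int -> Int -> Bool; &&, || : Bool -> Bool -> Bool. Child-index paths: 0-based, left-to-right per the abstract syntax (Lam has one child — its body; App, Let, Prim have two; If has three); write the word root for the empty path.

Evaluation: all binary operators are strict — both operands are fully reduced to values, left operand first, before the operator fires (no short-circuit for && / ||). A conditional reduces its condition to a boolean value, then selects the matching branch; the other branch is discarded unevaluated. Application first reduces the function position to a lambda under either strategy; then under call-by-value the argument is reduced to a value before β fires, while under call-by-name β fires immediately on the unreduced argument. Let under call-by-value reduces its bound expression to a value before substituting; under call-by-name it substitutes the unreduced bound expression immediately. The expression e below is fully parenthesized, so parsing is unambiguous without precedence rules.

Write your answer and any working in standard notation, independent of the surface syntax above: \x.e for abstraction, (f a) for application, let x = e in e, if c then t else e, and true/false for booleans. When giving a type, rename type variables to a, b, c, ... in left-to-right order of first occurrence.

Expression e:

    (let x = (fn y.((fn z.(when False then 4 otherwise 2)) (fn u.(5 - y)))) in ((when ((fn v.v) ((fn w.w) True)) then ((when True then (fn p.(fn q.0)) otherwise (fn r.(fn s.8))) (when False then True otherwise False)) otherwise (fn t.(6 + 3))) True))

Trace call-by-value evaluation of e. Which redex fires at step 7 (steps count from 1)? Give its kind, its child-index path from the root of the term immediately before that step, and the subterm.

Answer: beta at 0 : ((\p.(\q.0)) false)

Trace:
step 0: (let x = (\y.((\z.(if false then 4 else 2)) (\u.(5 - y)))) in ((if ((\v.v) ((\w.w) true)) then ((if true then (\p.(\q.0)) else (\r.(\s.8))) (if false then true else false)) else (\t.(6 + 3))) true))
step 1: [let@root] ((if ((\v.v) ((\w.w) true)) then ((if true then (\p.(\q.0)) else (\r.(\s.8))) (if false then true else false)) else (\t.(6 + 3))) true)
step 2: [beta@0.0.1] ((if ((\v.v) true) then ((if true then (\p.(\q.0)) else (\r.(\s.8))) (if false then true else false)) else (\t.(6 + 3))) true)
step 3: [beta@0.0] ((if true then ((if true then (\p.(\q.0)) else (\r.(\s.8))) (if false then true else false)) else (\t.(6 + 3))) true)
step 4: [if@0] (((if true then (\p.(\q.0)) else (\r.(\s.8))) (if false then true else false)) true)
step 5: [if@0.0] (((\p.(\q.0)) (if false then true else false)) true)
step 6: [if@0.1] (((\p.(\q.0)) false) true)
step 7: [beta@0] ((\q.0) true)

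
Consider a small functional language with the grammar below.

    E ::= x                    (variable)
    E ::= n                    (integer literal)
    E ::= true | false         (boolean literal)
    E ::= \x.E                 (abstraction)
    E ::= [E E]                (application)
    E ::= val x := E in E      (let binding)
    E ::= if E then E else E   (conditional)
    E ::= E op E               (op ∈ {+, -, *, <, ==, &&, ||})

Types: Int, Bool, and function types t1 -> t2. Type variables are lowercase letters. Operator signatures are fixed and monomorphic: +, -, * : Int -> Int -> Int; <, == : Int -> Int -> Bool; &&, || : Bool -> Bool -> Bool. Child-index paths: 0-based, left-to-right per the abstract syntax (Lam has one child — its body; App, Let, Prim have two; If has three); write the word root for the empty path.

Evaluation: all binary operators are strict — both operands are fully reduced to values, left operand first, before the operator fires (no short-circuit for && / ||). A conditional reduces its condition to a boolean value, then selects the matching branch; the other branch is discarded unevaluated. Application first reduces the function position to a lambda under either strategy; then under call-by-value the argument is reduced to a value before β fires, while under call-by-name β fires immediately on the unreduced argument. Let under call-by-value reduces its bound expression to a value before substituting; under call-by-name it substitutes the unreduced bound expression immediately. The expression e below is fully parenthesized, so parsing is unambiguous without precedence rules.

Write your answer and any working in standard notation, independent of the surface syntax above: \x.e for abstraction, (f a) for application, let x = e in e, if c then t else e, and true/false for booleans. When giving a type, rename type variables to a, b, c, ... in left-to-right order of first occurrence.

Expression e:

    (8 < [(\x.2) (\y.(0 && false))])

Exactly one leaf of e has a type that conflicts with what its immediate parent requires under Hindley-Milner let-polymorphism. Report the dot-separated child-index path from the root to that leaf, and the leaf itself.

Answer: 1.1.0.0 : 0

Trace:
  unify Int ~ Int
\x._ : a -> Int
  unify Int ~ Bool
  FAIL: mismatch Int ~ Bool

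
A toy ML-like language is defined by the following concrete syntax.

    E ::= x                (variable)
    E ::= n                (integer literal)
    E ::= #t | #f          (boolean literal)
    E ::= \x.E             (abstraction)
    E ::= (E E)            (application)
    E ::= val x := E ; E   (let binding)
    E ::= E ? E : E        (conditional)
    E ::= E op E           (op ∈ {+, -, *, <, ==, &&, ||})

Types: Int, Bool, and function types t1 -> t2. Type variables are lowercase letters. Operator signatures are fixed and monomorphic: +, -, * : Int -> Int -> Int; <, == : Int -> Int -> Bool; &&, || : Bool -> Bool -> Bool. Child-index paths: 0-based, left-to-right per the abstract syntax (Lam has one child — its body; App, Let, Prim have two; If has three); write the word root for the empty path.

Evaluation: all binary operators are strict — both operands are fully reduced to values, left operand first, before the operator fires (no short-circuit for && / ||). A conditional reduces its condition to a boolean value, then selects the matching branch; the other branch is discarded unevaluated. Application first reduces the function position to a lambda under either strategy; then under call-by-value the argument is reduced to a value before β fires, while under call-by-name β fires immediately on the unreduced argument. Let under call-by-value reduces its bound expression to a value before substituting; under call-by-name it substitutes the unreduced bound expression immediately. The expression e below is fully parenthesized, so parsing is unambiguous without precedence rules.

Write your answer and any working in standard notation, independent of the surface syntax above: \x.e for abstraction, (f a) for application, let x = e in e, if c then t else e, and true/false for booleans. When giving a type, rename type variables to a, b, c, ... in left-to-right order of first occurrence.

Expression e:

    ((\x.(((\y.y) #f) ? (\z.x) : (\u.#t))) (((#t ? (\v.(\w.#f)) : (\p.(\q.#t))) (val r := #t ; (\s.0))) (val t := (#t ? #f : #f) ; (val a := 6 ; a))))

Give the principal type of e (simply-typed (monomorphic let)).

Answer: a -> Bool

Trace:
y : b
\y._ : b -> b
  unify b -> b ~ Bool -> c
  unify b ~ Bool
  unify Bool ~ c
_ _ : Bool
  unify Bool ~ Bool
x : a
\z._ : d -> a
\u._ : e -> Bool
  unify d -> a ~ e -> Bool
  unify d ~ e
  unify a ~ Bool
\x._ : Bool -> e -> Bool
  unify Bool ~ Bool
\w._ : g -> Bool
\v._ : f -> g -> Bool
\q._ : i -> Bool
\p._ : h -> i -> Bool
  unify f -> g -> Bool ~ h -> i -> Bool
  unify f ~ h
  unify g -> Bool ~ i -> Bool
  unify g ~ i
  unify Bool ~ Bool
let r : Bool
\s._ : j -> Int
  unify h -> i -> Bool ~ (j -> Int) -> k
  unify h ~ j -> Int
  unify i -> Bool ~ k
_ _ : i -> Bool
  unify Bool ~ Bool
  unify Bool ~ Bool
let t : Bool
let a : Int
a : Int
  unify i -> Bool ~ Int -> l
  unify i ~ Int
  unify Bool ~ l
_ _ : Bool
  unify Bool -> e -> Bool ~ Bool -> m
  unify Bool ~ Bool
  unify e -> Bool ~ m
_ _ : e -> Bool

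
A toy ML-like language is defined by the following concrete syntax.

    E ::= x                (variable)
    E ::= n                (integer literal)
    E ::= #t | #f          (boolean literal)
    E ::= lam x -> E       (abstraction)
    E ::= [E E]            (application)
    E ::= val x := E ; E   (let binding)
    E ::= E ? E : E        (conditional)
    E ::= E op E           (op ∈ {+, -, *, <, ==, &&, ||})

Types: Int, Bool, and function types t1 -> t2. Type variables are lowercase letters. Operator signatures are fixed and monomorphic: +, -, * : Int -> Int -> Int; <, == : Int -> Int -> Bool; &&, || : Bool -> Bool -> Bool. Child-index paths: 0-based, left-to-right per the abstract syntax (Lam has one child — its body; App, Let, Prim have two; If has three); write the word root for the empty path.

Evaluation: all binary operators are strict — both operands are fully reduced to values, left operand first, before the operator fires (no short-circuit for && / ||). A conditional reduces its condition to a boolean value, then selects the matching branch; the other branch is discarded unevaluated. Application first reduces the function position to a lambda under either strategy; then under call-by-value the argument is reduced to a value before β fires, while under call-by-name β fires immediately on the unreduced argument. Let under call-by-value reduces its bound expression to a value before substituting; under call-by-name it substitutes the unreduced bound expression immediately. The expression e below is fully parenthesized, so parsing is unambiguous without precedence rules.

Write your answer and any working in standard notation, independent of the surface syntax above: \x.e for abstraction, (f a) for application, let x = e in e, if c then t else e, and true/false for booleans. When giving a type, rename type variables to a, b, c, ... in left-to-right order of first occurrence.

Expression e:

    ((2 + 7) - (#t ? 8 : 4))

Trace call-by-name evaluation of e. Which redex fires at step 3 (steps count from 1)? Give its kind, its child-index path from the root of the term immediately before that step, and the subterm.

Answer: delta at root : (9 - 8)

Working:
step 0: ((2 + 7) - (if true then 8 else 4))
step 1: [delta@0] (9 - (if true then 8 else 4))
step 2: [if@1] (9 - 8)
step 3: [delta@root] 1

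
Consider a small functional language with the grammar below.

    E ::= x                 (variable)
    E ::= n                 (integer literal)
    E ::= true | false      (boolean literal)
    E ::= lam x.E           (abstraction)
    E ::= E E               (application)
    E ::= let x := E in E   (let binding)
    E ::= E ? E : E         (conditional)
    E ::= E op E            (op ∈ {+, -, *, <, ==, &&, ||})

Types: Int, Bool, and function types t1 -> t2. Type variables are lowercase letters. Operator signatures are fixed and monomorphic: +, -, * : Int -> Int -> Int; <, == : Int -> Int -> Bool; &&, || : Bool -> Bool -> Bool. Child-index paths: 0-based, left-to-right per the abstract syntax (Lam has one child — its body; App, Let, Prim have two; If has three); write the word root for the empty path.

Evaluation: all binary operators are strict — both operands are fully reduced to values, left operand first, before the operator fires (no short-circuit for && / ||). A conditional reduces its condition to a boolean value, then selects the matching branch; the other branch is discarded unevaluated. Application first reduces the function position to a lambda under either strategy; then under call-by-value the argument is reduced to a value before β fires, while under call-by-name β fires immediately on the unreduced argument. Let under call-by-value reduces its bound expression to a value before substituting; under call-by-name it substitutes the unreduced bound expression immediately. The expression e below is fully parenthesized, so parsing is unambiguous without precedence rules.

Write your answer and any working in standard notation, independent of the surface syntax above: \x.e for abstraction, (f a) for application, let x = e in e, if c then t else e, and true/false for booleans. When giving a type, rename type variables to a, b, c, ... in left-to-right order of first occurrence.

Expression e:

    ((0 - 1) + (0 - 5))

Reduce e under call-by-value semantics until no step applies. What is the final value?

Trace:
step 0: ((0 - 1) + (0 - 5))
step 1: [delta@0] (-1 + (0 - 5))
step 2: [delta@1] (-1 + -5)
step 3: [delta@root] -6

Answer: -6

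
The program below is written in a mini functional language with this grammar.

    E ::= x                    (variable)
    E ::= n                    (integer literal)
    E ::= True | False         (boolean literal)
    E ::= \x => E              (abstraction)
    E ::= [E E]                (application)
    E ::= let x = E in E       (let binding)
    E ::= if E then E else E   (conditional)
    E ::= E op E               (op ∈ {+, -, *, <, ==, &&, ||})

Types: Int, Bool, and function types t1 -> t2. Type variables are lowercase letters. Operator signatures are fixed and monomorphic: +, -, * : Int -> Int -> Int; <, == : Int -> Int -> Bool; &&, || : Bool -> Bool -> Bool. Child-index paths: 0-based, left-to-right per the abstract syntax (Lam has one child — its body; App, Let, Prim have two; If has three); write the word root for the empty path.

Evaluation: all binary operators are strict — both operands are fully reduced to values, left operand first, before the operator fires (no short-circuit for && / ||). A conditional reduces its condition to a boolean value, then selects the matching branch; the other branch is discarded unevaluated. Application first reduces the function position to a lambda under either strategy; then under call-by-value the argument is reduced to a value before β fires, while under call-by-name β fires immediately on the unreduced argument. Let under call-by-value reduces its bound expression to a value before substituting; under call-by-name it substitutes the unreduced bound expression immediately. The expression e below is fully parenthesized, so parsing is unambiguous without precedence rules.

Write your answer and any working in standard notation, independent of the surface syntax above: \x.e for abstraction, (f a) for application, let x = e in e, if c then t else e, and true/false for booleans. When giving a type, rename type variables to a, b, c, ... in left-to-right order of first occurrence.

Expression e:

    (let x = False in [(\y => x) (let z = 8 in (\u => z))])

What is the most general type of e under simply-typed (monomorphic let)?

Working:
let x : Bool
x : Bool
\y._ : a -> Bool
let z : Int
z : Int
\u._ : b -> Int
  unify a -> Bool ~ (b -> Int) -> c
  unify a ~ b -> Int
  unify Bool ~ c
_ _ : Bool

Answer: Bool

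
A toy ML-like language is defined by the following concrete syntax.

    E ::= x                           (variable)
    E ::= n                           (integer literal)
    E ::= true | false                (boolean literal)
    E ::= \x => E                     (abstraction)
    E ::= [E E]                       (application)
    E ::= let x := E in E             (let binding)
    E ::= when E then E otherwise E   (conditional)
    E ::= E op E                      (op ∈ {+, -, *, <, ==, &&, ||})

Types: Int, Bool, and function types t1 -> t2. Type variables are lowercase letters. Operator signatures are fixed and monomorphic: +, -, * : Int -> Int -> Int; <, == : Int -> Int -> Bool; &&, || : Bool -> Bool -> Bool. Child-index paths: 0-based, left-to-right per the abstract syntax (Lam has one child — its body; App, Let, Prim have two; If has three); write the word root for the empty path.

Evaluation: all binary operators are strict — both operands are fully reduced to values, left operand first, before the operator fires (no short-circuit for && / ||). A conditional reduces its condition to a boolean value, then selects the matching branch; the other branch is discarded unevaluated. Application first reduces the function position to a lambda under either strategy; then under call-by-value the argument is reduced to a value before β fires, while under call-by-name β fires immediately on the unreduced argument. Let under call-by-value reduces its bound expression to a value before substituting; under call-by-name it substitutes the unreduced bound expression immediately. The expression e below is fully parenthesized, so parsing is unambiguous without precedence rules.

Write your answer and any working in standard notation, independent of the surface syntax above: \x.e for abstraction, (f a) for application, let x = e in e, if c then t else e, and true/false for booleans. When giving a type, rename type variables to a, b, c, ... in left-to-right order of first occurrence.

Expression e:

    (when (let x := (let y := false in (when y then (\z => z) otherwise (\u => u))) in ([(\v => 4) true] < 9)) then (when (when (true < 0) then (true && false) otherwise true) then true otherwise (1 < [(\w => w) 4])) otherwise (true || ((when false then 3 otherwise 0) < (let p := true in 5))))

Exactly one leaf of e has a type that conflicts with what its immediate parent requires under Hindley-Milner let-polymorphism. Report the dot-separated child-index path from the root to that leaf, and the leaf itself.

Answer: 1.0.0.0 : true

Working:
let y : Bool
y : Bool
  unify Bool ~ Bool
z : a
\z._ : a -> a
u : b
\u._ : b -> b
  unify a -> a ~ b -> b
  unify a ~ b
  unify b ~ b
let x : forall. b -> b
\v._ : c -> Int
  unify c -> Int ~ Bool -> d
  unify c ~ Bool
  unify Int ~ d
_ _ : Int
  unify Int ~ Int
  unify Int ~ Int
  unify Bool ~ Bool
  unify Bool ~ Int
  FAIL: mismatch Bool ~ Int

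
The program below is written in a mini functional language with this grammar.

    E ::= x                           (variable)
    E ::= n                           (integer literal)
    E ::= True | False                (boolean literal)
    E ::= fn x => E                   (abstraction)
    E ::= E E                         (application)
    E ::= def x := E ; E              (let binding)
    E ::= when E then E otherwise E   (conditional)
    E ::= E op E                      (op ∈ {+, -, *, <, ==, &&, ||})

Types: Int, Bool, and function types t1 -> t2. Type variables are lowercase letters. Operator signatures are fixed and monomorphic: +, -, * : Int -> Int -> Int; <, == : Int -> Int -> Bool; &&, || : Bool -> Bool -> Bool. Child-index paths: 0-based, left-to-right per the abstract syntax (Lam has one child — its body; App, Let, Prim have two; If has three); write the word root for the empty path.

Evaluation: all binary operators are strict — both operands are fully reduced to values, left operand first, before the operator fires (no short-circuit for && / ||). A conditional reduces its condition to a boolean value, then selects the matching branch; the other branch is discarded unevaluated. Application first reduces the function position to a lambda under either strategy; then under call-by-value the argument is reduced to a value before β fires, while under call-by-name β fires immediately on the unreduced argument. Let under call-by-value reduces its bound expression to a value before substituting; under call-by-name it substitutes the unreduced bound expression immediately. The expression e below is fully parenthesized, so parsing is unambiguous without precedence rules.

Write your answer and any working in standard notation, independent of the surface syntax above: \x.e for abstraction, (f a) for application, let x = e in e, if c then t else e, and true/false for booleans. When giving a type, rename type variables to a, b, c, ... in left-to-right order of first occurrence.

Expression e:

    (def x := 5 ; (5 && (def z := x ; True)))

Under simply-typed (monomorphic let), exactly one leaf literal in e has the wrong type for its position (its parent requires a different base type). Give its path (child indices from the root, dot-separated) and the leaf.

Answer: 1.0 : 5

Working:
let x : Int
  unify Int ~ Bool
  FAIL: mismatch Int ~ Bool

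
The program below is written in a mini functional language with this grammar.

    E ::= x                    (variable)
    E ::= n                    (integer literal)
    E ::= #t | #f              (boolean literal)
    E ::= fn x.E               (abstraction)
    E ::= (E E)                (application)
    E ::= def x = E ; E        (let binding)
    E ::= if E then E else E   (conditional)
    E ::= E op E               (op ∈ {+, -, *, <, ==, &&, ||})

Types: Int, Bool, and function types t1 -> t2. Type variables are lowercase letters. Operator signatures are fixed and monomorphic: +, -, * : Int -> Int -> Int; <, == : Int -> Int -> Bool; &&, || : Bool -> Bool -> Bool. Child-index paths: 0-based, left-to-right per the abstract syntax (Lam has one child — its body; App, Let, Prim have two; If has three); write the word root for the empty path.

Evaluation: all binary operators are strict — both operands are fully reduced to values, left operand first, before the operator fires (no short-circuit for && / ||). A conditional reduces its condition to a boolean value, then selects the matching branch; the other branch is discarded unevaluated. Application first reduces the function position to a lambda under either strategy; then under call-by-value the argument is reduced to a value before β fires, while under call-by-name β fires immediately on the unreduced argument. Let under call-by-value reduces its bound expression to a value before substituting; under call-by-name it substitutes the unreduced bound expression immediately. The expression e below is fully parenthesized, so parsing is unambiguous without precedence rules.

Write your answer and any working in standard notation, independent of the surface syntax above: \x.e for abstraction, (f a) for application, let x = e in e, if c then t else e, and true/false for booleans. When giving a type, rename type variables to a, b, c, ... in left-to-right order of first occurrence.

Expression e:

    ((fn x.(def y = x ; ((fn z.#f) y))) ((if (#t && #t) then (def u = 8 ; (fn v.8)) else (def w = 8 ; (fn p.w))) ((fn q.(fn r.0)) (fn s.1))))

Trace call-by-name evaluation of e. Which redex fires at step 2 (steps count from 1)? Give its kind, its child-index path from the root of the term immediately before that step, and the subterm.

Answer: let at root : (let y = ((if (true && true) then (let u = 8 in (\v.8)) else (let w = 8 in (\p.w))) ((\q.(\r.0)) (\s.1))) in ((\z.false) y))

Trace:
step 0: ((\x.(let y = x in ((\z.false) y))) ((if (true && true) then (let u = 8 in (\v.8)) else (let w = 8 in (\p.w))) ((\q.(\r.0)) (\s.1))))
step 1: [beta@root] (let y = ((if (true && true) then (let u = 8 in (\v.8)) else (let w = 8 in (\p.w))) ((\q.(\r.0)) (\s.1))) in ((\z.false) y))
step 2: [let@root] ((\z.false) ((if (true && true) then (let u = 8 in (\v.8)) else (let w = 8 in (\p.w))) ((\q.(\r.0)) (\s.1))))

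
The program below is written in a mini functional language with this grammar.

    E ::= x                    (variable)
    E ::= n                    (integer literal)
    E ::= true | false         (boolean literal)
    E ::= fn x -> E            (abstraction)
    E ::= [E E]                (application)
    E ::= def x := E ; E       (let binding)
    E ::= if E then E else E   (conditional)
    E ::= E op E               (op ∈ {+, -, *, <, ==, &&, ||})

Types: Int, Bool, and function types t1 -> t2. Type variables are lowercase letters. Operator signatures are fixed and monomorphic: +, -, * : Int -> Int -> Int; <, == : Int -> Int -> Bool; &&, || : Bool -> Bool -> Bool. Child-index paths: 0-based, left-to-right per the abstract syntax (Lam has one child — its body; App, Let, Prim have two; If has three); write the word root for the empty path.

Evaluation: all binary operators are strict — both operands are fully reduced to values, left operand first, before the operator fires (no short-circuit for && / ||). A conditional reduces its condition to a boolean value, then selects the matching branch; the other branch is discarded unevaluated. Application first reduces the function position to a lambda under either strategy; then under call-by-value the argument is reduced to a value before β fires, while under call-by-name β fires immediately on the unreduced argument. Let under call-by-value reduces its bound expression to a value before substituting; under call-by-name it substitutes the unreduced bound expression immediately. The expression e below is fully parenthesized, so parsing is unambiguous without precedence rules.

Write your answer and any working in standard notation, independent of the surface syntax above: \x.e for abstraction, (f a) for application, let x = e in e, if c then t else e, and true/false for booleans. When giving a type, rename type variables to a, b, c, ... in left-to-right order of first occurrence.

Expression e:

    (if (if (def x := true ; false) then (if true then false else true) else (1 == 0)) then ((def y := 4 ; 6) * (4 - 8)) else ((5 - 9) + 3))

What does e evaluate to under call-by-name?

Answer: -1

Trace:
step 0: (if (if (let x = true in false) then (if true then false else true) else (1 == 0)) then ((let y = 4 in 6) * (4 - 8)) else ((5 - 9) + 3))
step 1: [let@0.0] (if (if false then (if true then false else true) else (1 == 0)) then ((let y = 4 in 6) * (4 - 8)) else ((5 - 9) + 3))
step 2: [if@0] (if (1 == 0) then ((let y = 4 in 6) * (4 - 8)) else ((5 - 9) + 3))
step 3: [delta@0] (if false then ((let y = 4 in 6) * (4 - 8)) else ((5 - 9) + 3))
step 4: [if@root] ((5 - 9) + 3)
step 5: [delta@0] (-4 + 3)
step 6: [delta@root] -1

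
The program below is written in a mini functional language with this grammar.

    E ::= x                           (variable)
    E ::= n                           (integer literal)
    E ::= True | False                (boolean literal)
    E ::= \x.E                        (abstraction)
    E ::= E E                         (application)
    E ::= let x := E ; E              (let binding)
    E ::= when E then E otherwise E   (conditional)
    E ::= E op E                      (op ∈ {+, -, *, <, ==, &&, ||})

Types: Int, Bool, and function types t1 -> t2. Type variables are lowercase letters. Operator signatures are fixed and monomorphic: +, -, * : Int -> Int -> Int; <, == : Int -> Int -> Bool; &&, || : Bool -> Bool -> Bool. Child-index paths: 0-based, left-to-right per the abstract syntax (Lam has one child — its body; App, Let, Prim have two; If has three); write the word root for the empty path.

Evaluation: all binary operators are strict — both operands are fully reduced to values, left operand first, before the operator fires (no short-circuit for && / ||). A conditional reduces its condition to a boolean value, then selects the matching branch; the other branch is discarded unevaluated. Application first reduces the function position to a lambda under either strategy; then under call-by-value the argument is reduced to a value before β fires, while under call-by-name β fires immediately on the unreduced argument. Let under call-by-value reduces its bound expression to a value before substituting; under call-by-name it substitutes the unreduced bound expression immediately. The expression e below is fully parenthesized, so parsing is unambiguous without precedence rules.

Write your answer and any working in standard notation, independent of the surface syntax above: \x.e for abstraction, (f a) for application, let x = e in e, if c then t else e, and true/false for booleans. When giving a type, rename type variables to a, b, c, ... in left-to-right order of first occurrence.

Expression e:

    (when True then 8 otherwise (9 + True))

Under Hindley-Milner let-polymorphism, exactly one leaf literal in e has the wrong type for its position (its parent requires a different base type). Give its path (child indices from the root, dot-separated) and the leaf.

Trace:
  unify Bool ~ Bool
  unify Int ~ Int
  unify Bool ~ Int
  FAIL: mismatch Bool ~ Int

Answer: 2.1 : true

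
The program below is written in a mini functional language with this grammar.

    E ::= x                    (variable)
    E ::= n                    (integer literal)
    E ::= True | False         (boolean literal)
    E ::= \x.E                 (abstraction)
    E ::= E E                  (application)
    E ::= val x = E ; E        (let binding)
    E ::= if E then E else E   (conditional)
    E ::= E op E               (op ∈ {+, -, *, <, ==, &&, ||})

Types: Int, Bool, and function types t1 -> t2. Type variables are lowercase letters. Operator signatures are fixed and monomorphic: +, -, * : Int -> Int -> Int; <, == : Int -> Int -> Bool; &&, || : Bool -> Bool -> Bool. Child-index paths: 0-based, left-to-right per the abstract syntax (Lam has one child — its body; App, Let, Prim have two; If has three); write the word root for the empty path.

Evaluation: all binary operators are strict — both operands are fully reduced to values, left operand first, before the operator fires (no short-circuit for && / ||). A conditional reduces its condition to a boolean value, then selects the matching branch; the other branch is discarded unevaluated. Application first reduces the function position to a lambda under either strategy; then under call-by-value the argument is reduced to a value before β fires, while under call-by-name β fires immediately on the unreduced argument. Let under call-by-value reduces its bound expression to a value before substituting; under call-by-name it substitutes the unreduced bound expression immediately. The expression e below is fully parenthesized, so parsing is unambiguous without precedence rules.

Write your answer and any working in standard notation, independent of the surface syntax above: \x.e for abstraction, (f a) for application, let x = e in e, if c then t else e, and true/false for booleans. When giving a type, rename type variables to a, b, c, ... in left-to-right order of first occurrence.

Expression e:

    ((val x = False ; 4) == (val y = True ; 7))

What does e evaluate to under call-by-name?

Derivation:
step 0: ((let x = false in 4) == (let y = true in 7))
step 1: [let@0] (4 == (let y = true in 7))
step 2: [let@1] (4 == 7)
step 3: [delta@root] false

Answer: false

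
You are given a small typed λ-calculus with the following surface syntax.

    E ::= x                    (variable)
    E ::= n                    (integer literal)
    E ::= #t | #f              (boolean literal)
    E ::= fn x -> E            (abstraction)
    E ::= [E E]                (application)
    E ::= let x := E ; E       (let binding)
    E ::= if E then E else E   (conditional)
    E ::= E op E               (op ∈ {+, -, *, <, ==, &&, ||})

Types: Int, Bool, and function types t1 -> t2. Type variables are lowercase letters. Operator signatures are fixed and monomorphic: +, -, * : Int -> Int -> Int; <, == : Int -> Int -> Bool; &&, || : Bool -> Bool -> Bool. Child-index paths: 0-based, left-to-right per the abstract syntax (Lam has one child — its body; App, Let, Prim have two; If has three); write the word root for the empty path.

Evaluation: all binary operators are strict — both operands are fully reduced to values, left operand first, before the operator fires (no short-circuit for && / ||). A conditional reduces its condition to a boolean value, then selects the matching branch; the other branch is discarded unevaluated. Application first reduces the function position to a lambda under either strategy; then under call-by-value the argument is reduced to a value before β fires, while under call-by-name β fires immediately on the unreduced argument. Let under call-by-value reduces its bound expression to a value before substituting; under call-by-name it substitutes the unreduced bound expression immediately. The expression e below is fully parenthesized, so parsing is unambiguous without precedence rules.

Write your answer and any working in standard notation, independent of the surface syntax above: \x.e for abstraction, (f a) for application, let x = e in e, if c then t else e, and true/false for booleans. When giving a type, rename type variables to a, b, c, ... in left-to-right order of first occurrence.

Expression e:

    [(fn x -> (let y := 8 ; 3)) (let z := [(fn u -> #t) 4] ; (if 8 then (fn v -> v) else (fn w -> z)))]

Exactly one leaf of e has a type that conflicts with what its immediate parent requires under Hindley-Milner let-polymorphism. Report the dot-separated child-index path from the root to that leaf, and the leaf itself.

Answer: 1.1.0 : 8

Trace:
let y : Int
\x._ : a -> Int
\u._ : b -> Bool
  unify b -> Bool ~ Int -> c
  unify b ~ Int
  unify Bool ~ c
_ _ : Bool
let z : Bool
  unify Int ~ Bool
  FAIL: mismatch Int ~ Bool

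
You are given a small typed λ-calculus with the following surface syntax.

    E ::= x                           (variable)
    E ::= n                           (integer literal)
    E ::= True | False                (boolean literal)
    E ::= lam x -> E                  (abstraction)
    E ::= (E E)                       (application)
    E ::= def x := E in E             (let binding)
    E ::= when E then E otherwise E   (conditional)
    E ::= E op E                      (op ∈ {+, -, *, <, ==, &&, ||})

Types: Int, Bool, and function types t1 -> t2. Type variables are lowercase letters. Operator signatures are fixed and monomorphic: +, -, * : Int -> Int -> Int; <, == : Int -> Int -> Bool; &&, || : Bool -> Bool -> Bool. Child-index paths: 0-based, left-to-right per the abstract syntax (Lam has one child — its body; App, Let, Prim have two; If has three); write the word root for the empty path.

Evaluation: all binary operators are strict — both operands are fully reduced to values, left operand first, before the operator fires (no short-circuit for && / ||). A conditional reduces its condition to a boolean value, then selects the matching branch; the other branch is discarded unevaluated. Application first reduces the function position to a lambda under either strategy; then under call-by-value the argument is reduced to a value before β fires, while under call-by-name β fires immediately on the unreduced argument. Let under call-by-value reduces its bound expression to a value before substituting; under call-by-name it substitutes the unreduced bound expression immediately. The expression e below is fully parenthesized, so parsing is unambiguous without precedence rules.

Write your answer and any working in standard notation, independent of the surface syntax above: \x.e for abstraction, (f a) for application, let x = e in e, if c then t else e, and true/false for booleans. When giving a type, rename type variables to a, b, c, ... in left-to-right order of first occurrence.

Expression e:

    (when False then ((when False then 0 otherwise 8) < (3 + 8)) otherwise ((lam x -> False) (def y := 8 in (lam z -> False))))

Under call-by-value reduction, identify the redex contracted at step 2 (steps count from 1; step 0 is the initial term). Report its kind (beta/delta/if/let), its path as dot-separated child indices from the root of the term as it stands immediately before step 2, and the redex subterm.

Answer: let at 1 : (let y = 8 in (\z.false))

Derivation:
step 0: (if false then ((if false then 0 else 8) < (3 + 8)) else ((\x.false) (let y = 8 in (\z.false))))
step 1: [if@root] ((\x.false) (let y = 8 in (\z.false)))
step 2: [let@1] ((\x.false) (\z.false))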